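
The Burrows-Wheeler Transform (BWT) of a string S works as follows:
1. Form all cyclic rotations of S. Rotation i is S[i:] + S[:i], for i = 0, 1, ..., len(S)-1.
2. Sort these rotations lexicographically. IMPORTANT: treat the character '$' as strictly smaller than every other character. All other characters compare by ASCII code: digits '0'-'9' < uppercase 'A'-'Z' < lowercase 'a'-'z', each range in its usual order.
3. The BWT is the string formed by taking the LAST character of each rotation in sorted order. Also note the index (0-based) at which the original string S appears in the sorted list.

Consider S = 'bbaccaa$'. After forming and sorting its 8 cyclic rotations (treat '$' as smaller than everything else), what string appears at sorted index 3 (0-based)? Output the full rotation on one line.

Answer: accaa$bb

Derivation:
All 8 rotations (rotation i = S[i:]+S[:i]):
  rot[0] = bbaccaa$
  rot[1] = baccaa$b
  rot[2] = accaa$bb
  rot[3] = ccaa$bba
  rot[4] = caa$bbac
  rot[5] = aa$bbacc
  rot[6] = a$bbacca
  rot[7] = $bbaccaa
Sorted (with $ < everything):
  sorted[0] = $bbaccaa
  sorted[1] = a$bbacca
  sorted[2] = aa$bbacc
  sorted[3] = accaa$bb
  sorted[4] = baccaa$b
  sorted[5] = bbaccaa$
  sorted[6] = caa$bbac
  sorted[7] = ccaa$bba
sorted[3] = accaa$bb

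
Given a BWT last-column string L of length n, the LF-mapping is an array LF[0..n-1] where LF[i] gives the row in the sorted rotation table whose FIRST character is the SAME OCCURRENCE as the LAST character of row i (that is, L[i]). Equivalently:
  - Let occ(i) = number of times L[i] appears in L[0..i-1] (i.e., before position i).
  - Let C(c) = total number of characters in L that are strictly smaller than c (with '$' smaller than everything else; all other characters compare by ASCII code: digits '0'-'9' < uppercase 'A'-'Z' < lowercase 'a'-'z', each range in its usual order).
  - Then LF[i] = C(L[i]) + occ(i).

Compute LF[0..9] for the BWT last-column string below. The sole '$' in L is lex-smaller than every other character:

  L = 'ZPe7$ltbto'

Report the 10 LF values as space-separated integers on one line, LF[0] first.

Char counts: '$':1, '7':1, 'P':1, 'Z':1, 'b':1, 'e':1, 'l':1, 'o':1, 't':2
C (first-col start): C('$')=0, C('7')=1, C('P')=2, C('Z')=3, C('b')=4, C('e')=5, C('l')=6, C('o')=7, C('t')=8
L[0]='Z': occ=0, LF[0]=C('Z')+0=3+0=3
L[1]='P': occ=0, LF[1]=C('P')+0=2+0=2
L[2]='e': occ=0, LF[2]=C('e')+0=5+0=5
L[3]='7': occ=0, LF[3]=C('7')+0=1+0=1
L[4]='$': occ=0, LF[4]=C('$')+0=0+0=0
L[5]='l': occ=0, LF[5]=C('l')+0=6+0=6
L[6]='t': occ=0, LF[6]=C('t')+0=8+0=8
L[7]='b': occ=0, LF[7]=C('b')+0=4+0=4
L[8]='t': occ=1, LF[8]=C('t')+1=8+1=9
L[9]='o': occ=0, LF[9]=C('o')+0=7+0=7

Answer: 3 2 5 1 0 6 8 4 9 7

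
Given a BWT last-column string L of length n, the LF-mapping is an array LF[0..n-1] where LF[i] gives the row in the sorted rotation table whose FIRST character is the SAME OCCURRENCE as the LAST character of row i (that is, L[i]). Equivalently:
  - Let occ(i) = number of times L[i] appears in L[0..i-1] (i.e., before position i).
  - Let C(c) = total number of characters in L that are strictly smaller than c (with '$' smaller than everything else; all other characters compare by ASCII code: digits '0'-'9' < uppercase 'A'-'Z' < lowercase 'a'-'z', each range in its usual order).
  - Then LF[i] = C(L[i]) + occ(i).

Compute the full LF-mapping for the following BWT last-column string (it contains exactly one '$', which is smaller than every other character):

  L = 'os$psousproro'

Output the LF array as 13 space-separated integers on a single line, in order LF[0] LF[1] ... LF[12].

Char counts: '$':1, 'o':4, 'p':2, 'r':2, 's':3, 'u':1
C (first-col start): C('$')=0, C('o')=1, C('p')=5, C('r')=7, C('s')=9, C('u')=12
L[0]='o': occ=0, LF[0]=C('o')+0=1+0=1
L[1]='s': occ=0, LF[1]=C('s')+0=9+0=9
L[2]='$': occ=0, LF[2]=C('$')+0=0+0=0
L[3]='p': occ=0, LF[3]=C('p')+0=5+0=5
L[4]='s': occ=1, LF[4]=C('s')+1=9+1=10
L[5]='o': occ=1, LF[5]=C('o')+1=1+1=2
L[6]='u': occ=0, LF[6]=C('u')+0=12+0=12
L[7]='s': occ=2, LF[7]=C('s')+2=9+2=11
L[8]='p': occ=1, LF[8]=C('p')+1=5+1=6
L[9]='r': occ=0, LF[9]=C('r')+0=7+0=7
L[10]='o': occ=2, LF[10]=C('o')+2=1+2=3
L[11]='r': occ=1, LF[11]=C('r')+1=7+1=8
L[12]='o': occ=3, LF[12]=C('o')+3=1+3=4

Answer: 1 9 0 5 10 2 12 11 6 7 3 8 4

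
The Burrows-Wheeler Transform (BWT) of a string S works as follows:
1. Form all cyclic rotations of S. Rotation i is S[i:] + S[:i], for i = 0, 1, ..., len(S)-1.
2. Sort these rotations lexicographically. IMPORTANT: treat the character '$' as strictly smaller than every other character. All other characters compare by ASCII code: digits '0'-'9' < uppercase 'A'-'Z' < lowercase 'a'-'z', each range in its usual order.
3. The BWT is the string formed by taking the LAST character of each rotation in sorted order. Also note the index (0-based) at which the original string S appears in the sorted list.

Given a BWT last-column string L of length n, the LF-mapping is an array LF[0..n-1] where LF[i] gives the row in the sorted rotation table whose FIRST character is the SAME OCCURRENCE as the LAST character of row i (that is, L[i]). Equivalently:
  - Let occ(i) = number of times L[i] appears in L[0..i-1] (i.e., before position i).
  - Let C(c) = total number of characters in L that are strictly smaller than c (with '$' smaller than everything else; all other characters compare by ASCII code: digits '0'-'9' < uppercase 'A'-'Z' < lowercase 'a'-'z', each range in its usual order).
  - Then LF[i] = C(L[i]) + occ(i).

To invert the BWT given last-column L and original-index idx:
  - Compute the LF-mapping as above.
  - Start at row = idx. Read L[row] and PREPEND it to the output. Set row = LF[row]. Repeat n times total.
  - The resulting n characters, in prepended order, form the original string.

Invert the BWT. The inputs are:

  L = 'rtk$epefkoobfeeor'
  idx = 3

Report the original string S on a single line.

LF mapping: 14 16 8 0 2 13 3 6 9 10 11 1 7 4 5 12 15
Walk LF starting at row 3, prepending L[row]:
  step 1: row=3, L[3]='$', prepend. Next row=LF[3]=0
  step 2: row=0, L[0]='r', prepend. Next row=LF[0]=14
  step 3: row=14, L[14]='e', prepend. Next row=LF[14]=5
  step 4: row=5, L[5]='p', prepend. Next row=LF[5]=13
  step 5: row=13, L[13]='e', prepend. Next row=LF[13]=4
  step 6: row=4, L[4]='e', prepend. Next row=LF[4]=2
  step 7: row=2, L[2]='k', prepend. Next row=LF[2]=8
  step 8: row=8, L[8]='k', prepend. Next row=LF[8]=9
  step 9: row=9, L[9]='o', prepend. Next row=LF[9]=10
  step 10: row=10, L[10]='o', prepend. Next row=LF[10]=11
  step 11: row=11, L[11]='b', prepend. Next row=LF[11]=1
  step 12: row=1, L[1]='t', prepend. Next row=LF[1]=16
  step 13: row=16, L[16]='r', prepend. Next row=LF[16]=15
  step 14: row=15, L[15]='o', prepend. Next row=LF[15]=12
  step 15: row=12, L[12]='f', prepend. Next row=LF[12]=7
  step 16: row=7, L[7]='f', prepend. Next row=LF[7]=6
  step 17: row=6, L[6]='e', prepend. Next row=LF[6]=3
Reversed output: effortbookkeeper$

Answer: effortbookkeeper$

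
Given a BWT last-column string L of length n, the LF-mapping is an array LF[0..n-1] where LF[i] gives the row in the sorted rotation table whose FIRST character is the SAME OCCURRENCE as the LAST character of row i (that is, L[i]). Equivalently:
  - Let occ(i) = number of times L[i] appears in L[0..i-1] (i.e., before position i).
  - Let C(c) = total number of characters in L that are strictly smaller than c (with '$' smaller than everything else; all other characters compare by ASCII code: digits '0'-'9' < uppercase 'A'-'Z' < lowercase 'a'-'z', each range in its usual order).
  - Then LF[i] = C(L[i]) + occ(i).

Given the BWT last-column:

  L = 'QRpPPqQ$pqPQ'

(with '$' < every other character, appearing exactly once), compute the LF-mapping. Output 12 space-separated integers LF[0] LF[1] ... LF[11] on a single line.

Answer: 4 7 8 1 2 10 5 0 9 11 3 6

Derivation:
Char counts: '$':1, 'P':3, 'Q':3, 'R':1, 'p':2, 'q':2
C (first-col start): C('$')=0, C('P')=1, C('Q')=4, C('R')=7, C('p')=8, C('q')=10
L[0]='Q': occ=0, LF[0]=C('Q')+0=4+0=4
L[1]='R': occ=0, LF[1]=C('R')+0=7+0=7
L[2]='p': occ=0, LF[2]=C('p')+0=8+0=8
L[3]='P': occ=0, LF[3]=C('P')+0=1+0=1
L[4]='P': occ=1, LF[4]=C('P')+1=1+1=2
L[5]='q': occ=0, LF[5]=C('q')+0=10+0=10
L[6]='Q': occ=1, LF[6]=C('Q')+1=4+1=5
L[7]='$': occ=0, LF[7]=C('$')+0=0+0=0
L[8]='p': occ=1, LF[8]=C('p')+1=8+1=9
L[9]='q': occ=1, LF[9]=C('q')+1=10+1=11
L[10]='P': occ=2, LF[10]=C('P')+2=1+2=3
L[11]='Q': occ=2, LF[11]=C('Q')+2=4+2=6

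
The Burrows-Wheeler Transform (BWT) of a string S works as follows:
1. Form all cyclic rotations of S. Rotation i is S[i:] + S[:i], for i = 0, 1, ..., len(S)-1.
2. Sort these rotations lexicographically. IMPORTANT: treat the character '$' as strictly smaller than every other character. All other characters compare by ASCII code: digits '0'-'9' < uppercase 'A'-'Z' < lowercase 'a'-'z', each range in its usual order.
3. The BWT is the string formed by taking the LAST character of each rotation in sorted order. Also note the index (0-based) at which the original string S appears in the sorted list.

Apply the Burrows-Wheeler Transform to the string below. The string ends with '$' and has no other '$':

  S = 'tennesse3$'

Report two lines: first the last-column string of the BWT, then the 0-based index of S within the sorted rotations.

Answer: 3estnnese$
9

Derivation:
All 10 rotations (rotation i = S[i:]+S[:i]):
  rot[0] = tennesse3$
  rot[1] = ennesse3$t
  rot[2] = nnesse3$te
  rot[3] = nesse3$ten
  rot[4] = esse3$tenn
  rot[5] = sse3$tenne
  rot[6] = se3$tennes
  rot[7] = e3$tenness
  rot[8] = 3$tennesse
  rot[9] = $tennesse3
Sorted (with $ < everything):
  sorted[0] = $tennesse3  (last char: '3')
  sorted[1] = 3$tennesse  (last char: 'e')
  sorted[2] = e3$tenness  (last char: 's')
  sorted[3] = ennesse3$t  (last char: 't')
  sorted[4] = esse3$tenn  (last char: 'n')
  sorted[5] = nesse3$ten  (last char: 'n')
  sorted[6] = nnesse3$te  (last char: 'e')
  sorted[7] = se3$tennes  (last char: 's')
  sorted[8] = sse3$tenne  (last char: 'e')
  sorted[9] = tennesse3$  (last char: '$')
Last column: 3estnnese$
Original string S is at sorted index 9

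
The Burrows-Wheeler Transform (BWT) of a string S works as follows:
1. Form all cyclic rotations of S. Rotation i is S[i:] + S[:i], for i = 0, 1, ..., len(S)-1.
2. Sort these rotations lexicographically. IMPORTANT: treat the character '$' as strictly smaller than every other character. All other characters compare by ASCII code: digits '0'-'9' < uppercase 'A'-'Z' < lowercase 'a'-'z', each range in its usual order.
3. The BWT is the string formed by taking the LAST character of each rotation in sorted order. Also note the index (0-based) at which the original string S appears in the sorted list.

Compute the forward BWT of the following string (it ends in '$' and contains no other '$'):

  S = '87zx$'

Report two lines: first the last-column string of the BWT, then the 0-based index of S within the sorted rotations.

All 5 rotations (rotation i = S[i:]+S[:i]):
  rot[0] = 87zx$
  rot[1] = 7zx$8
  rot[2] = zx$87
  rot[3] = x$87z
  rot[4] = $87zx
Sorted (with $ < everything):
  sorted[0] = $87zx  (last char: 'x')
  sorted[1] = 7zx$8  (last char: '8')
  sorted[2] = 87zx$  (last char: '$')
  sorted[3] = x$87z  (last char: 'z')
  sorted[4] = zx$87  (last char: '7')
Last column: x8$z7
Original string S is at sorted index 2

Answer: x8$z7
2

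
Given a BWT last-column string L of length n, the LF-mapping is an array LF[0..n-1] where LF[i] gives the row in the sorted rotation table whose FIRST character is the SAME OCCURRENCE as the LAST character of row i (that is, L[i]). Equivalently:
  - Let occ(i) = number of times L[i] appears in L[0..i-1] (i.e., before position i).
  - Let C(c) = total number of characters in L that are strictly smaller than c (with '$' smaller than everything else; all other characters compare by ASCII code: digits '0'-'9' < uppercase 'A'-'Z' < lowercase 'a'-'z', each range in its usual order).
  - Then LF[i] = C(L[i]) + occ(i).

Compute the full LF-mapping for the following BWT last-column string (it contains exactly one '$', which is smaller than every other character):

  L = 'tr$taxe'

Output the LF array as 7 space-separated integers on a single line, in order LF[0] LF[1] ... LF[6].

Answer: 4 3 0 5 1 6 2

Derivation:
Char counts: '$':1, 'a':1, 'e':1, 'r':1, 't':2, 'x':1
C (first-col start): C('$')=0, C('a')=1, C('e')=2, C('r')=3, C('t')=4, C('x')=6
L[0]='t': occ=0, LF[0]=C('t')+0=4+0=4
L[1]='r': occ=0, LF[1]=C('r')+0=3+0=3
L[2]='$': occ=0, LF[2]=C('$')+0=0+0=0
L[3]='t': occ=1, LF[3]=C('t')+1=4+1=5
L[4]='a': occ=0, LF[4]=C('a')+0=1+0=1
L[5]='x': occ=0, LF[5]=C('x')+0=6+0=6
L[6]='e': occ=0, LF[6]=C('e')+0=2+0=2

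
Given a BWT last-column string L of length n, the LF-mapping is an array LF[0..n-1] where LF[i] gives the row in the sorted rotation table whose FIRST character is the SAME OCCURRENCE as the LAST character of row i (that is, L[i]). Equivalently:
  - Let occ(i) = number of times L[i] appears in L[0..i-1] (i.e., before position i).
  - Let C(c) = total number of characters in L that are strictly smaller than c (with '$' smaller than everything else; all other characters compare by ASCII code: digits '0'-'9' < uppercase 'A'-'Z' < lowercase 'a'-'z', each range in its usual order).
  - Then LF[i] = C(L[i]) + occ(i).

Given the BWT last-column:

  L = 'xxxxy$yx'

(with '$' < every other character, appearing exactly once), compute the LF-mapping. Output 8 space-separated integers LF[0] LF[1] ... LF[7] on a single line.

Answer: 1 2 3 4 6 0 7 5

Derivation:
Char counts: '$':1, 'x':5, 'y':2
C (first-col start): C('$')=0, C('x')=1, C('y')=6
L[0]='x': occ=0, LF[0]=C('x')+0=1+0=1
L[1]='x': occ=1, LF[1]=C('x')+1=1+1=2
L[2]='x': occ=2, LF[2]=C('x')+2=1+2=3
L[3]='x': occ=3, LF[3]=C('x')+3=1+3=4
L[4]='y': occ=0, LF[4]=C('y')+0=6+0=6
L[5]='$': occ=0, LF[5]=C('$')+0=0+0=0
L[6]='y': occ=1, LF[6]=C('y')+1=6+1=7
L[7]='x': occ=4, LF[7]=C('x')+4=1+4=5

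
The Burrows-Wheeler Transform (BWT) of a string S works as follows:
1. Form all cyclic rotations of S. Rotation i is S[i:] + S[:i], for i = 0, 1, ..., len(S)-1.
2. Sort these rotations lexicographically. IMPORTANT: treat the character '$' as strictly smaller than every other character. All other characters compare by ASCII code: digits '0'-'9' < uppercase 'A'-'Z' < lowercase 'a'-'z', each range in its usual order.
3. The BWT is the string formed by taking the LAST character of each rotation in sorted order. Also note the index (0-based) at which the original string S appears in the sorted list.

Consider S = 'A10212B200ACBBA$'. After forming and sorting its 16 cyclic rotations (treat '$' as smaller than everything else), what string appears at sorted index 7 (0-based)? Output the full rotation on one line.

All 16 rotations (rotation i = S[i:]+S[:i]):
  rot[0] = A10212B200ACBBA$
  rot[1] = 10212B200ACBBA$A
  rot[2] = 0212B200ACBBA$A1
  rot[3] = 212B200ACBBA$A10
  rot[4] = 12B200ACBBA$A102
  rot[5] = 2B200ACBBA$A1021
  rot[6] = B200ACBBA$A10212
  rot[7] = 200ACBBA$A10212B
  rot[8] = 00ACBBA$A10212B2
  rot[9] = 0ACBBA$A10212B20
  rot[10] = ACBBA$A10212B200
  rot[11] = CBBA$A10212B200A
  rot[12] = BBA$A10212B200AC
  rot[13] = BA$A10212B200ACB
  rot[14] = A$A10212B200ACBB
  rot[15] = $A10212B200ACBBA
Sorted (with $ < everything):
  sorted[0] = $A10212B200ACBBA
  sorted[1] = 00ACBBA$A10212B2
  sorted[2] = 0212B200ACBBA$A1
  sorted[3] = 0ACBBA$A10212B20
  sorted[4] = 10212B200ACBBA$A
  sorted[5] = 12B200ACBBA$A102
  sorted[6] = 200ACBBA$A10212B
  sorted[7] = 212B200ACBBA$A10
  sorted[8] = 2B200ACBBA$A1021
  sorted[9] = A$A10212B200ACBB
  sorted[10] = A10212B200ACBBA$
  sorted[11] = ACBBA$A10212B200
  sorted[12] = B200ACBBA$A10212
  sorted[13] = BA$A10212B200ACB
  sorted[14] = BBA$A10212B200AC
  sorted[15] = CBBA$A10212B200A
sorted[7] = 212B200ACBBA$A10

Answer: 212B200ACBBA$A10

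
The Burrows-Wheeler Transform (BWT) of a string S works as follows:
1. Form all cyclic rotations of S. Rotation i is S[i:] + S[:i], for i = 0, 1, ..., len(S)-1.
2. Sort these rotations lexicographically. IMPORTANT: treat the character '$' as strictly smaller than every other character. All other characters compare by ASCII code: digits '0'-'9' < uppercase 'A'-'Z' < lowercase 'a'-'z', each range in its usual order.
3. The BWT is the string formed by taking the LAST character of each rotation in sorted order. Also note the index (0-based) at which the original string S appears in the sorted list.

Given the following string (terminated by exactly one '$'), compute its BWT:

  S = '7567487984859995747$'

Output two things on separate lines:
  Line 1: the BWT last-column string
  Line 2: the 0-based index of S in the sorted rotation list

All 20 rotations (rotation i = S[i:]+S[:i]):
  rot[0] = 7567487984859995747$
  rot[1] = 567487984859995747$7
  rot[2] = 67487984859995747$75
  rot[3] = 7487984859995747$756
  rot[4] = 487984859995747$7567
  rot[5] = 87984859995747$75674
  rot[6] = 7984859995747$756748
  rot[7] = 984859995747$7567487
  rot[8] = 84859995747$75674879
  rot[9] = 4859995747$756748798
  rot[10] = 859995747$7567487984
  rot[11] = 59995747$75674879848
  rot[12] = 9995747$756748798485
  rot[13] = 995747$7567487984859
  rot[14] = 95747$75674879848599
  rot[15] = 5747$756748798485999
  rot[16] = 747$7567487984859995
  rot[17] = 47$75674879848599957
  rot[18] = 7$756748798485999574
  rot[19] = $7567487984859995747
Sorted (with $ < everything):
  sorted[0] = $7567487984859995747  (last char: '7')
  sorted[1] = 47$75674879848599957  (last char: '7')
  sorted[2] = 4859995747$756748798  (last char: '8')
  sorted[3] = 487984859995747$7567  (last char: '7')
  sorted[4] = 567487984859995747$7  (last char: '7')
  sorted[5] = 5747$756748798485999  (last char: '9')
  sorted[6] = 59995747$75674879848  (last char: '8')
  sorted[7] = 67487984859995747$75  (last char: '5')
  sorted[8] = 7$756748798485999574  (last char: '4')
  sorted[9] = 747$7567487984859995  (last char: '5')
  sorted[10] = 7487984859995747$756  (last char: '6')
  sorted[11] = 7567487984859995747$  (last char: '$')
  sorted[12] = 7984859995747$756748  (last char: '8')
  sorted[13] = 84859995747$75674879  (last char: '9')
  sorted[14] = 859995747$7567487984  (last char: '4')
  sorted[15] = 87984859995747$75674  (last char: '4')
  sorted[16] = 95747$75674879848599  (last char: '9')
  sorted[17] = 984859995747$7567487  (last char: '7')
  sorted[18] = 995747$7567487984859  (last char: '9')
  sorted[19] = 9995747$756748798485  (last char: '5')
Last column: 77877985456$89449795
Original string S is at sorted index 11

Answer: 77877985456$89449795
11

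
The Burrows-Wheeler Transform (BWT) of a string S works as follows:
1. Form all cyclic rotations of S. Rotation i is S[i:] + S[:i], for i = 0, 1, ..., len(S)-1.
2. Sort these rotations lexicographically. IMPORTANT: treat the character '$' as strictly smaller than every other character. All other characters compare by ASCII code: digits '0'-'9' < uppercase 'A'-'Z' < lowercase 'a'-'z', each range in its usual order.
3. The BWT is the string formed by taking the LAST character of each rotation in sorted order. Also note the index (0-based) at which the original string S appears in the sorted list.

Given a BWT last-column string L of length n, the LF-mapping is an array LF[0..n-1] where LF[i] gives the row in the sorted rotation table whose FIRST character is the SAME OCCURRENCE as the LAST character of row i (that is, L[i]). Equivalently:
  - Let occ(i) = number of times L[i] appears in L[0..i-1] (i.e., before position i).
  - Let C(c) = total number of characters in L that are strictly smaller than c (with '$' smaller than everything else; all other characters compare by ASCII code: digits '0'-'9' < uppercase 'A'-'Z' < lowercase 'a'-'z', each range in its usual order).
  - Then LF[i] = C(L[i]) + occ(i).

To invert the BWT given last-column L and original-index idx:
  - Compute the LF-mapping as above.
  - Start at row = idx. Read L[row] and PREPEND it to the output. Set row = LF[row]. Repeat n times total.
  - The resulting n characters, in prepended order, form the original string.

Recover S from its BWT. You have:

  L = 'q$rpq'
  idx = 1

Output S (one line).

Answer: pqrq$

Derivation:
LF mapping: 2 0 4 1 3
Walk LF starting at row 1, prepending L[row]:
  step 1: row=1, L[1]='$', prepend. Next row=LF[1]=0
  step 2: row=0, L[0]='q', prepend. Next row=LF[0]=2
  step 3: row=2, L[2]='r', prepend. Next row=LF[2]=4
  step 4: row=4, L[4]='q', prepend. Next row=LF[4]=3
  step 5: row=3, L[3]='p', prepend. Next row=LF[3]=1
Reversed output: pqrq$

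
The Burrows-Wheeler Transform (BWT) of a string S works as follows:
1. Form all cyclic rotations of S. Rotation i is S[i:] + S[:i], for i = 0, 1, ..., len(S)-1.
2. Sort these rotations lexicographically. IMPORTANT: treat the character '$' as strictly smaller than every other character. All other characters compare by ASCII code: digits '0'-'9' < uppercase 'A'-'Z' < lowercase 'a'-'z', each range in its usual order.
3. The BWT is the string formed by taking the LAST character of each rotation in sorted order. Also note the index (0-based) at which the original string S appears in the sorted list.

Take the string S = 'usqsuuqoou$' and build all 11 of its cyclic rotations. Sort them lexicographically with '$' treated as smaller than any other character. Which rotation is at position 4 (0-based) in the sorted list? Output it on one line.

All 11 rotations (rotation i = S[i:]+S[:i]):
  rot[0] = usqsuuqoou$
  rot[1] = sqsuuqoou$u
  rot[2] = qsuuqoou$us
  rot[3] = suuqoou$usq
  rot[4] = uuqoou$usqs
  rot[5] = uqoou$usqsu
  rot[6] = qoou$usqsuu
  rot[7] = oou$usqsuuq
  rot[8] = ou$usqsuuqo
  rot[9] = u$usqsuuqoo
  rot[10] = $usqsuuqoou
Sorted (with $ < everything):
  sorted[0] = $usqsuuqoou
  sorted[1] = oou$usqsuuq
  sorted[2] = ou$usqsuuqo
  sorted[3] = qoou$usqsuu
  sorted[4] = qsuuqoou$us
  sorted[5] = sqsuuqoou$u
  sorted[6] = suuqoou$usq
  sorted[7] = u$usqsuuqoo
  sorted[8] = uqoou$usqsu
  sorted[9] = usqsuuqoou$
  sorted[10] = uuqoou$usqs
sorted[4] = qsuuqoou$us

Answer: qsuuqoou$us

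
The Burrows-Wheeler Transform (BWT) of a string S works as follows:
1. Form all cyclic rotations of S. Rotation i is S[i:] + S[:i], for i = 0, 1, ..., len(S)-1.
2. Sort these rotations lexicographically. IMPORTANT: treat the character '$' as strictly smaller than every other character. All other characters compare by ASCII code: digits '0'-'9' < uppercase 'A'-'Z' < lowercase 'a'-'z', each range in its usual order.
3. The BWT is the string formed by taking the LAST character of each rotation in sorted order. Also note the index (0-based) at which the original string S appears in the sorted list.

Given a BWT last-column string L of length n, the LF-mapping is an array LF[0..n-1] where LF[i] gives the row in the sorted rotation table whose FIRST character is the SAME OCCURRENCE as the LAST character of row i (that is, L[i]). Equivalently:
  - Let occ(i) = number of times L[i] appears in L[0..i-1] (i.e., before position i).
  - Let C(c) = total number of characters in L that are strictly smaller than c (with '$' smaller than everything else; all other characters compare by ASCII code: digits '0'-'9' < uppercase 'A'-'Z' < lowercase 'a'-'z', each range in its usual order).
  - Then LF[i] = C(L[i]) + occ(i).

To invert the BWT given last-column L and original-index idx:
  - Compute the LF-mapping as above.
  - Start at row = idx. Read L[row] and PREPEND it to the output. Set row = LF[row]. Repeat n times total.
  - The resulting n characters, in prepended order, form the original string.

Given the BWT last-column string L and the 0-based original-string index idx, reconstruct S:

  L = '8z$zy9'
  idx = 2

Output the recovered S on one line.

LF mapping: 1 4 0 5 3 2
Walk LF starting at row 2, prepending L[row]:
  step 1: row=2, L[2]='$', prepend. Next row=LF[2]=0
  step 2: row=0, L[0]='8', prepend. Next row=LF[0]=1
  step 3: row=1, L[1]='z', prepend. Next row=LF[1]=4
  step 4: row=4, L[4]='y', prepend. Next row=LF[4]=3
  step 5: row=3, L[3]='z', prepend. Next row=LF[3]=5
  step 6: row=5, L[5]='9', prepend. Next row=LF[5]=2
Reversed output: 9zyz8$

Answer: 9zyz8$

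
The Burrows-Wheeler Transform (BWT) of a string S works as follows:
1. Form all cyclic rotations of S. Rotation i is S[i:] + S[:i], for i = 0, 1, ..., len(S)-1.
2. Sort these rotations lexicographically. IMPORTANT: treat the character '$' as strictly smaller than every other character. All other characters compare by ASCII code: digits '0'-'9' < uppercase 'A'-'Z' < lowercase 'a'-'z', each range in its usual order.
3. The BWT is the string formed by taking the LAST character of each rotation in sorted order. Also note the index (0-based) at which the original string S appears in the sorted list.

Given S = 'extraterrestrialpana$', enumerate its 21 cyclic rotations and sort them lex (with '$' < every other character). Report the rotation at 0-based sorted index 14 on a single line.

Answer: rialpana$extraterrest

Derivation:
All 21 rotations (rotation i = S[i:]+S[:i]):
  rot[0] = extraterrestrialpana$
  rot[1] = xtraterrestrialpana$e
  rot[2] = traterrestrialpana$ex
  rot[3] = raterrestrialpana$ext
  rot[4] = aterrestrialpana$extr
  rot[5] = terrestrialpana$extra
  rot[6] = errestrialpana$extrat
  rot[7] = rrestrialpana$extrate
  rot[8] = restrialpana$extrater
  rot[9] = estrialpana$extraterr
  rot[10] = strialpana$extraterre
  rot[11] = trialpana$extraterres
  rot[12] = rialpana$extraterrest
  rot[13] = ialpana$extraterrestr
  rot[14] = alpana$extraterrestri
  rot[15] = lpana$extraterrestria
  rot[16] = pana$extraterrestrial
  rot[17] = ana$extraterrestrialp
  rot[18] = na$extraterrestrialpa
  rot[19] = a$extraterrestrialpan
  rot[20] = $extraterrestrialpana
Sorted (with $ < everything):
  sorted[0] = $extraterrestrialpana
  sorted[1] = a$extraterrestrialpan
  sorted[2] = alpana$extraterrestri
  sorted[3] = ana$extraterrestrialp
  sorted[4] = aterrestrialpana$extr
  sorted[5] = errestrialpana$extrat
  sorted[6] = estrialpana$extraterr
  sorted[7] = extraterrestrialpana$
  sorted[8] = ialpana$extraterrestr
  sorted[9] = lpana$extraterrestria
  sorted[10] = na$extraterrestrialpa
  sorted[11] = pana$extraterrestrial
  sorted[12] = raterrestrialpana$ext
  sorted[13] = restrialpana$extrater
  sorted[14] = rialpana$extraterrest
  sorted[15] = rrestrialpana$extrate
  sorted[16] = strialpana$extraterre
  sorted[17] = terrestrialpana$extra
  sorted[18] = traterrestrialpana$ex
  sorted[19] = trialpana$extraterres
  sorted[20] = xtraterrestrialpana$e
sorted[14] = rialpana$extraterrest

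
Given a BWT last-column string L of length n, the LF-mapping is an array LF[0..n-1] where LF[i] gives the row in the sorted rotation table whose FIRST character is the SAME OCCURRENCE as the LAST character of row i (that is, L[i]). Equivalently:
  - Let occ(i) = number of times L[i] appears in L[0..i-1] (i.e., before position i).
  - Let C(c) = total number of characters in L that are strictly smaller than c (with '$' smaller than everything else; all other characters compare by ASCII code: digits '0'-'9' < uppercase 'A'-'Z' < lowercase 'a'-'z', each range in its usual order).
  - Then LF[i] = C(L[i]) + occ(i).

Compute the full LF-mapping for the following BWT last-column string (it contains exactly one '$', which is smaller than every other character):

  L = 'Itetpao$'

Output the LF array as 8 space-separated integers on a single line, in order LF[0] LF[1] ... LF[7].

Char counts: '$':1, 'I':1, 'a':1, 'e':1, 'o':1, 'p':1, 't':2
C (first-col start): C('$')=0, C('I')=1, C('a')=2, C('e')=3, C('o')=4, C('p')=5, C('t')=6
L[0]='I': occ=0, LF[0]=C('I')+0=1+0=1
L[1]='t': occ=0, LF[1]=C('t')+0=6+0=6
L[2]='e': occ=0, LF[2]=C('e')+0=3+0=3
L[3]='t': occ=1, LF[3]=C('t')+1=6+1=7
L[4]='p': occ=0, LF[4]=C('p')+0=5+0=5
L[5]='a': occ=0, LF[5]=C('a')+0=2+0=2
L[6]='o': occ=0, LF[6]=C('o')+0=4+0=4
L[7]='$': occ=0, LF[7]=C('$')+0=0+0=0

Answer: 1 6 3 7 5 2 4 0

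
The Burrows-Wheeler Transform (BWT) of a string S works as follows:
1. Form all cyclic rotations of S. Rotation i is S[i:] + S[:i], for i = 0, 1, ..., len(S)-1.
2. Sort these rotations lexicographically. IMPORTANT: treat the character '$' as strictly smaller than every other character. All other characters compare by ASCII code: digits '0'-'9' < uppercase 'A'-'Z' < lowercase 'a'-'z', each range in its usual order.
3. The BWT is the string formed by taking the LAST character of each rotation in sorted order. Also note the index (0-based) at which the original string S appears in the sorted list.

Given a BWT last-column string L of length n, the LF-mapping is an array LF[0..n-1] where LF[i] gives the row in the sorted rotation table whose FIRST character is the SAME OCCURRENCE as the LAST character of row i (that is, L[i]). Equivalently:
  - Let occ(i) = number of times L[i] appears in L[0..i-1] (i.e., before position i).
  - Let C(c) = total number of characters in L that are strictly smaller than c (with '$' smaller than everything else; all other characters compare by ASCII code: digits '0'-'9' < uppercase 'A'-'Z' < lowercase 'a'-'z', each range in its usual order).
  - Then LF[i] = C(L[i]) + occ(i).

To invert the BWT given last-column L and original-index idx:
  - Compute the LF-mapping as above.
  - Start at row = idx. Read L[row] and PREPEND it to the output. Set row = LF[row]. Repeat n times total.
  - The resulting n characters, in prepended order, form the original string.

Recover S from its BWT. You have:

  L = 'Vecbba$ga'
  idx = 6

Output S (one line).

Answer: cabbageV$

Derivation:
LF mapping: 1 7 6 4 5 2 0 8 3
Walk LF starting at row 6, prepending L[row]:
  step 1: row=6, L[6]='$', prepend. Next row=LF[6]=0
  step 2: row=0, L[0]='V', prepend. Next row=LF[0]=1
  step 3: row=1, L[1]='e', prepend. Next row=LF[1]=7
  step 4: row=7, L[7]='g', prepend. Next row=LF[7]=8
  step 5: row=8, L[8]='a', prepend. Next row=LF[8]=3
  step 6: row=3, L[3]='b', prepend. Next row=LF[3]=4
  step 7: row=4, L[4]='b', prepend. Next row=LF[4]=5
  step 8: row=5, L[5]='a', prepend. Next row=LF[5]=2
  step 9: row=2, L[2]='c', prepend. Next row=LF[2]=6
Reversed output: cabbageV$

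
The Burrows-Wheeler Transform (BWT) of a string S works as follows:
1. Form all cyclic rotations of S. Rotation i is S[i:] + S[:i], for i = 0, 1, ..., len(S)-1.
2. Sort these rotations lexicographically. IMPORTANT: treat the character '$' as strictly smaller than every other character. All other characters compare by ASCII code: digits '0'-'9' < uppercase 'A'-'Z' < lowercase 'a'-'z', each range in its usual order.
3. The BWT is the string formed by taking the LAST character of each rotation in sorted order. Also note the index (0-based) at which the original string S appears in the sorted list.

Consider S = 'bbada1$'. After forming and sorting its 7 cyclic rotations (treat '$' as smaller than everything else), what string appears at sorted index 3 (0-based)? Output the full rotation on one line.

Answer: ada1$bb

Derivation:
All 7 rotations (rotation i = S[i:]+S[:i]):
  rot[0] = bbada1$
  rot[1] = bada1$b
  rot[2] = ada1$bb
  rot[3] = da1$bba
  rot[4] = a1$bbad
  rot[5] = 1$bbada
  rot[6] = $bbada1
Sorted (with $ < everything):
  sorted[0] = $bbada1
  sorted[1] = 1$bbada
  sorted[2] = a1$bbad
  sorted[3] = ada1$bb
  sorted[4] = bada1$b
  sorted[5] = bbada1$
  sorted[6] = da1$bba
sorted[3] = ada1$bb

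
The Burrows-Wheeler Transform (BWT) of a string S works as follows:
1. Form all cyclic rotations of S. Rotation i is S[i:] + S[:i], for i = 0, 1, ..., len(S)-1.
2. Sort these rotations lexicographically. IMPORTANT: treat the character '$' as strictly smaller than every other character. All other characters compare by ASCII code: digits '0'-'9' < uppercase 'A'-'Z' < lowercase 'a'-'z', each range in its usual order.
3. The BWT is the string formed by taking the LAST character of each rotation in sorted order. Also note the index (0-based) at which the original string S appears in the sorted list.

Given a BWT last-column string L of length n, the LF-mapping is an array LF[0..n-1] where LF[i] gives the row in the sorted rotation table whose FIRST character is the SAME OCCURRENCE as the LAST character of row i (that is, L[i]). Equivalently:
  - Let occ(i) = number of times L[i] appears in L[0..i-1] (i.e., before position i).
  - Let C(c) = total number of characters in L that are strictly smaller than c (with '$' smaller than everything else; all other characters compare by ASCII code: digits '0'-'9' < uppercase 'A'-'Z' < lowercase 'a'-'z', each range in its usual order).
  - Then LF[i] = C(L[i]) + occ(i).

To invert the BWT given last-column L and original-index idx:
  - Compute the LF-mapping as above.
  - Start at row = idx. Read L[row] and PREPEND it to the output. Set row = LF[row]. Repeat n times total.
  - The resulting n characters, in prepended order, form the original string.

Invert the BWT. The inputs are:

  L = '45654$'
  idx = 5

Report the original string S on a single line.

LF mapping: 1 3 5 4 2 0
Walk LF starting at row 5, prepending L[row]:
  step 1: row=5, L[5]='$', prepend. Next row=LF[5]=0
  step 2: row=0, L[0]='4', prepend. Next row=LF[0]=1
  step 3: row=1, L[1]='5', prepend. Next row=LF[1]=3
  step 4: row=3, L[3]='5', prepend. Next row=LF[3]=4
  step 5: row=4, L[4]='4', prepend. Next row=LF[4]=2
  step 6: row=2, L[2]='6', prepend. Next row=LF[2]=5
Reversed output: 64554$

Answer: 64554$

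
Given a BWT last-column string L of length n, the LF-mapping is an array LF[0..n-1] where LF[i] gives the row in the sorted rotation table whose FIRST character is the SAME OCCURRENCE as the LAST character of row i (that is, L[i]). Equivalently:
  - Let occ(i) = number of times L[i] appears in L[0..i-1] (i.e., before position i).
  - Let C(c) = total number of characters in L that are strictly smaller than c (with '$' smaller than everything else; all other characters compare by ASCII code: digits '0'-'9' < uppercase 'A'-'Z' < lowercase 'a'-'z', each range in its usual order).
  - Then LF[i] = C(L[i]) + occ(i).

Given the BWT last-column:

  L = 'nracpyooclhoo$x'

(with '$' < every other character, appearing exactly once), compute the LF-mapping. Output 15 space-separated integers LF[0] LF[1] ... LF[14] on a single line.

Char counts: '$':1, 'a':1, 'c':2, 'h':1, 'l':1, 'n':1, 'o':4, 'p':1, 'r':1, 'x':1, 'y':1
C (first-col start): C('$')=0, C('a')=1, C('c')=2, C('h')=4, C('l')=5, C('n')=6, C('o')=7, C('p')=11, C('r')=12, C('x')=13, C('y')=14
L[0]='n': occ=0, LF[0]=C('n')+0=6+0=6
L[1]='r': occ=0, LF[1]=C('r')+0=12+0=12
L[2]='a': occ=0, LF[2]=C('a')+0=1+0=1
L[3]='c': occ=0, LF[3]=C('c')+0=2+0=2
L[4]='p': occ=0, LF[4]=C('p')+0=11+0=11
L[5]='y': occ=0, LF[5]=C('y')+0=14+0=14
L[6]='o': occ=0, LF[6]=C('o')+0=7+0=7
L[7]='o': occ=1, LF[7]=C('o')+1=7+1=8
L[8]='c': occ=1, LF[8]=C('c')+1=2+1=3
L[9]='l': occ=0, LF[9]=C('l')+0=5+0=5
L[10]='h': occ=0, LF[10]=C('h')+0=4+0=4
L[11]='o': occ=2, LF[11]=C('o')+2=7+2=9
L[12]='o': occ=3, LF[12]=C('o')+3=7+3=10
L[13]='$': occ=0, LF[13]=C('$')+0=0+0=0
L[14]='x': occ=0, LF[14]=C('x')+0=13+0=13

Answer: 6 12 1 2 11 14 7 8 3 5 4 9 10 0 13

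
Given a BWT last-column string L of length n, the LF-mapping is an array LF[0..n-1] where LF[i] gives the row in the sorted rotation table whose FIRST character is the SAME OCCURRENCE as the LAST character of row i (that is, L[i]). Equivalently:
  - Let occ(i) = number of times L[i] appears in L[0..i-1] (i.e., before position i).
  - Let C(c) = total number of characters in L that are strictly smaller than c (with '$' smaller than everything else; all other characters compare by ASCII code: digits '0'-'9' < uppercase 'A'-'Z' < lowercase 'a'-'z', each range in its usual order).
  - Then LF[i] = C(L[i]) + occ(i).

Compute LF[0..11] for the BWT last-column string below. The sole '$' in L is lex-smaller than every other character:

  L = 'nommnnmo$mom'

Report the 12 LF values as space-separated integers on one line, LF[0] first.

Char counts: '$':1, 'm':5, 'n':3, 'o':3
C (first-col start): C('$')=0, C('m')=1, C('n')=6, C('o')=9
L[0]='n': occ=0, LF[0]=C('n')+0=6+0=6
L[1]='o': occ=0, LF[1]=C('o')+0=9+0=9
L[2]='m': occ=0, LF[2]=C('m')+0=1+0=1
L[3]='m': occ=1, LF[3]=C('m')+1=1+1=2
L[4]='n': occ=1, LF[4]=C('n')+1=6+1=7
L[5]='n': occ=2, LF[5]=C('n')+2=6+2=8
L[6]='m': occ=2, LF[6]=C('m')+2=1+2=3
L[7]='o': occ=1, LF[7]=C('o')+1=9+1=10
L[8]='$': occ=0, LF[8]=C('$')+0=0+0=0
L[9]='m': occ=3, LF[9]=C('m')+3=1+3=4
L[10]='o': occ=2, LF[10]=C('o')+2=9+2=11
L[11]='m': occ=4, LF[11]=C('m')+4=1+4=5

Answer: 6 9 1 2 7 8 3 10 0 4 11 5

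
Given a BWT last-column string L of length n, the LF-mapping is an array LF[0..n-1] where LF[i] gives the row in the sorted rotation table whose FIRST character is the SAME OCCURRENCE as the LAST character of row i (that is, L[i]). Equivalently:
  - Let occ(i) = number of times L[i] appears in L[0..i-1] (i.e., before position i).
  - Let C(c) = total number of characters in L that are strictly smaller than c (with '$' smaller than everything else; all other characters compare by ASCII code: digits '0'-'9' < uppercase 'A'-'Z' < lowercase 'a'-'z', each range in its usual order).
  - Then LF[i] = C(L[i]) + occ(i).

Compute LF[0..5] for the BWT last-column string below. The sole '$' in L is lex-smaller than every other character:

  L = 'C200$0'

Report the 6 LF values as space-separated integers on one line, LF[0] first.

Char counts: '$':1, '0':3, '2':1, 'C':1
C (first-col start): C('$')=0, C('0')=1, C('2')=4, C('C')=5
L[0]='C': occ=0, LF[0]=C('C')+0=5+0=5
L[1]='2': occ=0, LF[1]=C('2')+0=4+0=4
L[2]='0': occ=0, LF[2]=C('0')+0=1+0=1
L[3]='0': occ=1, LF[3]=C('0')+1=1+1=2
L[4]='$': occ=0, LF[4]=C('$')+0=0+0=0
L[5]='0': occ=2, LF[5]=C('0')+2=1+2=3

Answer: 5 4 1 2 0 3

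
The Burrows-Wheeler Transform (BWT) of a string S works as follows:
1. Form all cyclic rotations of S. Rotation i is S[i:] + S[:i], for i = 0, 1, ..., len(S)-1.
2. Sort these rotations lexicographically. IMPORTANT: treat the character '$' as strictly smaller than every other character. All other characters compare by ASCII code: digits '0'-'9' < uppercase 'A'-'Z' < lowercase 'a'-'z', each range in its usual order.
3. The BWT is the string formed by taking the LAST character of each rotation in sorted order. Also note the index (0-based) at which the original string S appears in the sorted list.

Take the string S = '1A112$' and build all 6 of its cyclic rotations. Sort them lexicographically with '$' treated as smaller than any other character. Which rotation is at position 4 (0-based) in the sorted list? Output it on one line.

All 6 rotations (rotation i = S[i:]+S[:i]):
  rot[0] = 1A112$
  rot[1] = A112$1
  rot[2] = 112$1A
  rot[3] = 12$1A1
  rot[4] = 2$1A11
  rot[5] = $1A112
Sorted (with $ < everything):
  sorted[0] = $1A112
  sorted[1] = 112$1A
  sorted[2] = 12$1A1
  sorted[3] = 1A112$
  sorted[4] = 2$1A11
  sorted[5] = A112$1
sorted[4] = 2$1A11

Answer: 2$1A11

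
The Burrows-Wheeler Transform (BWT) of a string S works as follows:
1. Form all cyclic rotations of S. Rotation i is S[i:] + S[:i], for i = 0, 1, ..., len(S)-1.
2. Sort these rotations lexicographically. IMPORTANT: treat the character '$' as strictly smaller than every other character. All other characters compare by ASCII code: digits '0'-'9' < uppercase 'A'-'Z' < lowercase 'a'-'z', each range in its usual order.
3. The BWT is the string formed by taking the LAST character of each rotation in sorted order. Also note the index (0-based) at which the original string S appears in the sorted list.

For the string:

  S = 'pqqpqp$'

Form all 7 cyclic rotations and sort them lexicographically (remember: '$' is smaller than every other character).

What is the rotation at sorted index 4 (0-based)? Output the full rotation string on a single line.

All 7 rotations (rotation i = S[i:]+S[:i]):
  rot[0] = pqqpqp$
  rot[1] = qqpqp$p
  rot[2] = qpqp$pq
  rot[3] = pqp$pqq
  rot[4] = qp$pqqp
  rot[5] = p$pqqpq
  rot[6] = $pqqpqp
Sorted (with $ < everything):
  sorted[0] = $pqqpqp
  sorted[1] = p$pqqpq
  sorted[2] = pqp$pqq
  sorted[3] = pqqpqp$
  sorted[4] = qp$pqqp
  sorted[5] = qpqp$pq
  sorted[6] = qqpqp$p
sorted[4] = qp$pqqp

Answer: qp$pqqp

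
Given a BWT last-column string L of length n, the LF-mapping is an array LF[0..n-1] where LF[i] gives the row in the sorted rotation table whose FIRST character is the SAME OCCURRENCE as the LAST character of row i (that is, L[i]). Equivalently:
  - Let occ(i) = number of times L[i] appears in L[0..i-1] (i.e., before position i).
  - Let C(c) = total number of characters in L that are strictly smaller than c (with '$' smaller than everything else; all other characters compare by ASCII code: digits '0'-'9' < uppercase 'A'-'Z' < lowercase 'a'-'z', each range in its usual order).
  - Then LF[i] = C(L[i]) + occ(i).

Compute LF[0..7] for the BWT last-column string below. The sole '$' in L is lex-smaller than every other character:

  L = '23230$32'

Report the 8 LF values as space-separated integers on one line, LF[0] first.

Answer: 2 5 3 6 1 0 7 4

Derivation:
Char counts: '$':1, '0':1, '2':3, '3':3
C (first-col start): C('$')=0, C('0')=1, C('2')=2, C('3')=5
L[0]='2': occ=0, LF[0]=C('2')+0=2+0=2
L[1]='3': occ=0, LF[1]=C('3')+0=5+0=5
L[2]='2': occ=1, LF[2]=C('2')+1=2+1=3
L[3]='3': occ=1, LF[3]=C('3')+1=5+1=6
L[4]='0': occ=0, LF[4]=C('0')+0=1+0=1
L[5]='$': occ=0, LF[5]=C('$')+0=0+0=0
L[6]='3': occ=2, LF[6]=C('3')+2=5+2=7
L[7]='2': occ=2, LF[7]=C('2')+2=2+2=4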